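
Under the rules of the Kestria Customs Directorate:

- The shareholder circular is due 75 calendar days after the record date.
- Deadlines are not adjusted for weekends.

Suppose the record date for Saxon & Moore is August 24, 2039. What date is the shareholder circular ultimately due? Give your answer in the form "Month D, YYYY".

November 7, 2039

Adding 75 calendar days to August 24, 2039 gives November 7, 2039.
November 7, 2039 is a Monday; no weekend or holiday adjustment applies.
Deadline: November 7, 2039.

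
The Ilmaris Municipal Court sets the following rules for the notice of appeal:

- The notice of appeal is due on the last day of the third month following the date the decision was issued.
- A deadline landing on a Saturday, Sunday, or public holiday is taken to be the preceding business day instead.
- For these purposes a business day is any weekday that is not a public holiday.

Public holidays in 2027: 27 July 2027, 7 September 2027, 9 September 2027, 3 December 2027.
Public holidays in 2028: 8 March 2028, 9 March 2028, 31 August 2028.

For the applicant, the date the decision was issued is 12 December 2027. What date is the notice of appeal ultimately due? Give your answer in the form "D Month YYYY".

3 months after 12 December 2027 is March 2028; that month ends on 31 March 2028.
Since 31 March 2028 is a Friday and not a holiday, the date is unchanged.
The final due date is 31 March 2028.

31 March 2028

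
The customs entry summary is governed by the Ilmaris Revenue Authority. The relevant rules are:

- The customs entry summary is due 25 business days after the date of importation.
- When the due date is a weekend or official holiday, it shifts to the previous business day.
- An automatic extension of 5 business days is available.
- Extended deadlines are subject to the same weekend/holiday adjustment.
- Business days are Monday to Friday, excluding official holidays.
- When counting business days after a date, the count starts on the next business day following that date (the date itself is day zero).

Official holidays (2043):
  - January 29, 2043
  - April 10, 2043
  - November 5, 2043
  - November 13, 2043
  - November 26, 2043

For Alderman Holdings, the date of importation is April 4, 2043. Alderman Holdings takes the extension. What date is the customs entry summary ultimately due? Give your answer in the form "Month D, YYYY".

May 18, 2043

25 business days after April 4, 2043, excluding weekends and holidays, is May 11, 2043.
May 11, 2043 falls on a Monday, which is a business day, so no adjustment is needed.
Applying the 5-business-day extension: 5 business days after May 11, 2043 is May 18, 2043.
May 18, 2043 falls on a Monday, which is a business day, so no adjustment is needed.
Deadline: May 18, 2043.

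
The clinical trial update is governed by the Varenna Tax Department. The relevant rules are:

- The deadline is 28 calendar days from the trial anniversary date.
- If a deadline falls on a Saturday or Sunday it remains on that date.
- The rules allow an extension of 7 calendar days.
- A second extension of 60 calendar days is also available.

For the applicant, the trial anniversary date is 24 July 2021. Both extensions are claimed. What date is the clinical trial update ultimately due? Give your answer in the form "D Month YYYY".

27 October 2021

Adding 28 calendar days to 24 July 2021 gives 21 August 2021.
21 August 2021 is a Saturday; no weekend or holiday adjustment applies.
Add the 7 calendar-day extension to 21 August 2021: 28 August 2021.
28 August 2021 falls on a Saturday. The rules make no weekend/holiday allowance, so it remains 28 August 2021.
With the 60-day extension, 28 August 2021 becomes 27 October 2021.
No adjustment is made for weekends or holidays, so 27 October 2021 stands.
The final due date is 27 October 2021.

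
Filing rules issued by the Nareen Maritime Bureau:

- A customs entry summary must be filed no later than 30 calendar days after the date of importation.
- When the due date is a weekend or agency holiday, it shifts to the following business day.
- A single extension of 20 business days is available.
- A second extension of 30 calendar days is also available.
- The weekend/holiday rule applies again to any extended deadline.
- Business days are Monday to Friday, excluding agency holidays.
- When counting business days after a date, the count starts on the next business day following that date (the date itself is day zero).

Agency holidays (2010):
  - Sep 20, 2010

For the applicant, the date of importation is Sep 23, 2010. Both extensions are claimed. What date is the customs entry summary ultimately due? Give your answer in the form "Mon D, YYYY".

Dec 22, 2010

Trigger date Sep 23, 2010 + 30 calendar days = Oct 23, 2010.
Oct 23, 2010 is a Saturday, so it moves to the next business day, Oct 25, 2010 (Monday).
The 20-business-day extension runs from Oct 25, 2010 to Nov 22, 2010.
Nov 22, 2010 falls on a Monday, which is a business day, so no adjustment is needed.
Add the 30 calendar-day extension to Nov 22, 2010: Dec 22, 2010.
Since Dec 22, 2010 is a Wednesday and not a holiday, the date is unchanged.
So the filing is due Dec 22, 2010.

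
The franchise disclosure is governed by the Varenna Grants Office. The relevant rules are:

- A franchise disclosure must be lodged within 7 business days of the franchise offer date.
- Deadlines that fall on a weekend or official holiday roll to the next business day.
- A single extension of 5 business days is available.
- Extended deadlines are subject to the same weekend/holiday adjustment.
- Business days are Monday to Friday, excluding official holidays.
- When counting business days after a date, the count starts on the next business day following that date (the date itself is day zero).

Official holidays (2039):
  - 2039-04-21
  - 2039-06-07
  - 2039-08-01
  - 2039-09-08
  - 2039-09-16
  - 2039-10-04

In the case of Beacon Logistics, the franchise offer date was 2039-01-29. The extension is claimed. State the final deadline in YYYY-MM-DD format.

Starting the day after 2039-01-29 and counting 7 business days lands on 2039-02-08.
2039-02-08 falls on a Tuesday, which is a business day, so no adjustment is needed.
The 5-business-day extension runs from 2039-02-08 to 2039-02-15.
2039-02-15 falls on a Tuesday, which is a business day, so no adjustment is needed.
The final due date is 2039-02-15.

2039-02-15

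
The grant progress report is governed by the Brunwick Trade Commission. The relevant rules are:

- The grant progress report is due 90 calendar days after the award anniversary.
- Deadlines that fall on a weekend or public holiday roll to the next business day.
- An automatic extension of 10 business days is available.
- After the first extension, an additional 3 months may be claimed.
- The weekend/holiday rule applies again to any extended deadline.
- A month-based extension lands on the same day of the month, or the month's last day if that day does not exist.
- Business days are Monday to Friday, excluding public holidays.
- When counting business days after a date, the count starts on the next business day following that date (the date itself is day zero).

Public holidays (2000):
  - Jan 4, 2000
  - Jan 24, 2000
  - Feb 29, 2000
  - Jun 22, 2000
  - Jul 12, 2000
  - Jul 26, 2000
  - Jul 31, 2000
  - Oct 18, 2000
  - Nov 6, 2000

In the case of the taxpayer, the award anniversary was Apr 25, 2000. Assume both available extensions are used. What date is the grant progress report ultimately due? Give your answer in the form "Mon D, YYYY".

Trigger date Apr 25, 2000 + 90 calendar days = Jul 24, 2000.
Since Jul 24, 2000 is a Monday and not a holiday, the date is unchanged.
Counting 10 further business days from Jul 24, 2000 reaches Aug 9, 2000.
Aug 9, 2000 falls on a Wednesday, which is a business day, so no adjustment is needed.
Applying the 3 months extension: 3 months after Aug 9, 2000 is Nov 9, 2000.
Nov 9, 2000 (Thursday) is already a business day.
Deadline: Nov 9, 2000.

Nov 9, 2000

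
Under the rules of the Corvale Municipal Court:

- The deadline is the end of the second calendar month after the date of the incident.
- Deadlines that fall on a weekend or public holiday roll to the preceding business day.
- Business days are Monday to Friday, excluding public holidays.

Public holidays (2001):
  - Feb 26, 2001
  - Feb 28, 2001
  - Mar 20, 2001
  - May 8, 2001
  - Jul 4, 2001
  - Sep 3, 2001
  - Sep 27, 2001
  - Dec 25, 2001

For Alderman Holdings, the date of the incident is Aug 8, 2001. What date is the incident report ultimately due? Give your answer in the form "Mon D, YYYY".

Oct 31, 2001

The second month after Aug 8, 2001 is October 2001, whose last day is Oct 31, 2001.
Oct 31, 2001 (Wednesday) is already a business day.
Final deadline: Oct 31, 2001.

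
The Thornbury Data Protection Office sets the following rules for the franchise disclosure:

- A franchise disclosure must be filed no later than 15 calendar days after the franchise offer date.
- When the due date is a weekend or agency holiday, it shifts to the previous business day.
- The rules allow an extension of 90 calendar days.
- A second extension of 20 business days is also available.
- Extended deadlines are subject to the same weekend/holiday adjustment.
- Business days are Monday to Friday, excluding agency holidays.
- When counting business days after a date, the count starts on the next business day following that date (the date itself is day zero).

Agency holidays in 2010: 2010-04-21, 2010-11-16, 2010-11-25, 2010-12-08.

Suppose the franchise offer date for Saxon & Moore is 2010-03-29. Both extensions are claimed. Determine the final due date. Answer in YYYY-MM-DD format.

2010-08-09

Trigger date 2010-03-29 + 15 calendar days = 2010-04-13.
2010-04-13 is a Tuesday and not a listed holiday, so it stands.
With the 90-day extension, 2010-04-13 becomes 2010-07-12.
2010-07-12 (Monday) is already a business day.
Applying the 20-business-day extension: 20 business days after 2010-07-12 is 2010-08-09.
2010-08-09 is a Monday and not a listed holiday, so it stands.
Deadline: 2010-08-09.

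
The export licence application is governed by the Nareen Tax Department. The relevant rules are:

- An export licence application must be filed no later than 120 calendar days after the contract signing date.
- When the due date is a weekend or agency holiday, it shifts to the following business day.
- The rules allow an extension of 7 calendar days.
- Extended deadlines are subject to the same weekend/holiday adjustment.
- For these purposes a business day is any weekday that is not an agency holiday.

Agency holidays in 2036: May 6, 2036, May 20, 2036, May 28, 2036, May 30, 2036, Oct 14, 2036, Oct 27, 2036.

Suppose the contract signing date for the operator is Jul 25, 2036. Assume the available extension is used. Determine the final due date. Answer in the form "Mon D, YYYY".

Dec 1, 2036

From Jul 25, 2036, 120 calendar days later is Nov 22, 2036.
Nov 22, 2036 falls on a Saturday. Rolling to the next business day gives Nov 24, 2036, a Monday.
Add the 7 calendar-day extension to Nov 24, 2036: Dec 1, 2036.
Dec 1, 2036 (Monday) is already a business day.
So the filing is due Dec 1, 2036.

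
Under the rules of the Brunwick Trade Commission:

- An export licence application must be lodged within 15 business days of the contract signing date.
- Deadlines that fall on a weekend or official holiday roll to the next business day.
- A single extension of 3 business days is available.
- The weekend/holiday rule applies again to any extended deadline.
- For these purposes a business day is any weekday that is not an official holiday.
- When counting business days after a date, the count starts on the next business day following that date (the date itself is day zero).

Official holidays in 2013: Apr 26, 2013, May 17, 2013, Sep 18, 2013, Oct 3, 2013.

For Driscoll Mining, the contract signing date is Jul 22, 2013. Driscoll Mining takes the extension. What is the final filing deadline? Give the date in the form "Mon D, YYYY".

Starting the day after Jul 22, 2013 and counting 15 business days lands on Aug 12, 2013.
Aug 12, 2013 falls on a Monday, which is a business day, so no adjustment is needed.
Applying the 3-business-day extension: 3 business days after Aug 12, 2013 is Aug 15, 2013.
Since Aug 15, 2013 is a Thursday and not a holiday, the date is unchanged.
Deadline: Aug 15, 2013.

Aug 15, 2013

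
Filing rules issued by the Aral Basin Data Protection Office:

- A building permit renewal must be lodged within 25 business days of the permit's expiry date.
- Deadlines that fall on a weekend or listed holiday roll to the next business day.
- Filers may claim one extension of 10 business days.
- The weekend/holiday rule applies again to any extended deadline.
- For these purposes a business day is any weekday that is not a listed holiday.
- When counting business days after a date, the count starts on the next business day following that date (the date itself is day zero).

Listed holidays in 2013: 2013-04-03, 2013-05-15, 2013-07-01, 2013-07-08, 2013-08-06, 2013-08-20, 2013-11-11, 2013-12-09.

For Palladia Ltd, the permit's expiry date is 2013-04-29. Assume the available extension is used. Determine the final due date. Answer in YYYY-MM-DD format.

Starting the day after 2013-04-29 and counting 25 business days lands on 2013-06-04.
2013-06-04 (Tuesday) is already a business day.
Counting 10 further business days from 2013-06-04 reaches 2013-06-18.
Since 2013-06-18 is a Tuesday and not a holiday, the date is unchanged.
Final deadline: 2013-06-18.

2013-06-18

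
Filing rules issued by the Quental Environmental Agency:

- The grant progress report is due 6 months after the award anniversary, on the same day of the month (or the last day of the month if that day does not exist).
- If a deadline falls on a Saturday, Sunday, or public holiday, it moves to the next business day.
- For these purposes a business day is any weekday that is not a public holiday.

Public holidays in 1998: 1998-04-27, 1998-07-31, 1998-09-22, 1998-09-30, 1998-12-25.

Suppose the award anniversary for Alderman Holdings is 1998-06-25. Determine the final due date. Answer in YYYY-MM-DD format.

6 months from 1998-06-25 is 1998-12-25.
1998-12-25 is a listed holiday, so it moves to the next business day, 1998-12-28 (Monday).
So the filing is due 1998-12-28.

1998-12-28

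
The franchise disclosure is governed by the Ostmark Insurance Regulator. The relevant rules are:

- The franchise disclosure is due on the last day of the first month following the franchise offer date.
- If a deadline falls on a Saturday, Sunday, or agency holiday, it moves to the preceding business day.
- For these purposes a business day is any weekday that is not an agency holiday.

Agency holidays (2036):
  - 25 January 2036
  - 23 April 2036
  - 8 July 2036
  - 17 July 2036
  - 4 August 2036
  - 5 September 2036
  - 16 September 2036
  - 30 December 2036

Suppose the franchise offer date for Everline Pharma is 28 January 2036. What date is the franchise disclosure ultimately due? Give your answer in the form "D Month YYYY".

29 February 2036

1 month after 28 January 2036 is February 2036; that month ends on 29 February 2036.
Since 29 February 2036 is a Friday and not a holiday, the date is unchanged.
Final deadline: 29 February 2036.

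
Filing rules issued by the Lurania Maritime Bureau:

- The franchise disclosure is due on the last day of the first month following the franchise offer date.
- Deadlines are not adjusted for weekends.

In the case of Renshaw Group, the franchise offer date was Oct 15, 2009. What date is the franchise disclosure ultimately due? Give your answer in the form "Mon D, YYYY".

1 month after Oct 15, 2009 falls in November 2009; the last day of that month is Nov 30, 2009.
Nov 30, 2009 falls on a Monday. The rules make no weekend/holiday allowance, so it remains Nov 30, 2009.
Final deadline: Nov 30, 2009.

Nov 30, 2009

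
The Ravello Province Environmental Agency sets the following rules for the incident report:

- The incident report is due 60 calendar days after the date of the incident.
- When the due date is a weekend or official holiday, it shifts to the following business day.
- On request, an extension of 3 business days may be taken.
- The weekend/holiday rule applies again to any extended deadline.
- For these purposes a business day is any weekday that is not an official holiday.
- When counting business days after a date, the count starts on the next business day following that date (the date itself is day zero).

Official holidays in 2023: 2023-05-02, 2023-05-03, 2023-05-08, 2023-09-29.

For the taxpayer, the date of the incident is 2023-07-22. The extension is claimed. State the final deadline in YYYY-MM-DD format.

60 calendar days after 2023-07-22 is 2023-09-20.
2023-09-20 is a Wednesday and not a listed holiday, so it stands.
The 3-business-day extension runs from 2023-09-20 to 2023-09-25.
2023-09-25 falls on a Monday, which is a business day, so no adjustment is needed.
So the filing is due 2023-09-25.

2023-09-25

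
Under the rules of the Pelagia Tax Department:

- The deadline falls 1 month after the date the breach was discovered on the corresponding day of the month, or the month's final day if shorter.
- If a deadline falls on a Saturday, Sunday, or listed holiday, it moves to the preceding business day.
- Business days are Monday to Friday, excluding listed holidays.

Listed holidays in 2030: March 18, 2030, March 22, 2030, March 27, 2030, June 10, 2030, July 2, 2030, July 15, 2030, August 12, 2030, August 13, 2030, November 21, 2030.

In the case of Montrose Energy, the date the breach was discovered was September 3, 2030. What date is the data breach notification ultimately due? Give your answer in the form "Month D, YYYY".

October 3, 2030

Moving 1 month forward from September 3, 2030 on the corresponding day gives October 3, 2030.
October 3, 2030 is a Thursday and not a listed holiday, so it stands.
The final due date is October 3, 2030.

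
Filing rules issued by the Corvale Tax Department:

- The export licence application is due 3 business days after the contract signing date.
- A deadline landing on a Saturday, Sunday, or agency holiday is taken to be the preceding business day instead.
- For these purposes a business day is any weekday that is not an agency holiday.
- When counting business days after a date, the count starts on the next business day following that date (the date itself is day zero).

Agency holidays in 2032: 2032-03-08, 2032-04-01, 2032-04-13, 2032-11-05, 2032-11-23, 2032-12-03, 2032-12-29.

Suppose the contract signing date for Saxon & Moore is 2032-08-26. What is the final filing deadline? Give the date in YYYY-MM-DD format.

Starting the day after 2032-08-26 and counting 3 business days lands on 2032-08-31.
2032-08-31 (Tuesday) is already a business day.
So the filing is due 2032-08-31.

2032-08-31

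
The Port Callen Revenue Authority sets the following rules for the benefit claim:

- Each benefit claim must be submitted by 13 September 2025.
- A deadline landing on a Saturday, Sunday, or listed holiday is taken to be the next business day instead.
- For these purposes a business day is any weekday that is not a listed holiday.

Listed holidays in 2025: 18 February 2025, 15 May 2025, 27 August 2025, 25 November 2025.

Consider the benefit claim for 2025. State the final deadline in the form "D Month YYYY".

15 September 2025

Start from the fixed due date, 13 September 2025.
13 September 2025 is a Saturday; the next business day is 15 September 2025 (Monday).
Final deadline: 15 September 2025.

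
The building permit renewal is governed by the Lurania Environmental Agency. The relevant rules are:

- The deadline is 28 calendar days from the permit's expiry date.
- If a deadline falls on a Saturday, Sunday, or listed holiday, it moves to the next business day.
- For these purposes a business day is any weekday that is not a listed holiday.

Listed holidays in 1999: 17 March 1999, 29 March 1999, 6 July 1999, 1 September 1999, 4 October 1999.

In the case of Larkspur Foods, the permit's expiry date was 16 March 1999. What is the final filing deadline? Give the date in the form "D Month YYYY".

13 April 1999

From 16 March 1999, 28 calendar days later is 13 April 1999.
Since 13 April 1999 is a Tuesday and not a holiday, the date is unchanged.
Final deadline: 13 April 1999.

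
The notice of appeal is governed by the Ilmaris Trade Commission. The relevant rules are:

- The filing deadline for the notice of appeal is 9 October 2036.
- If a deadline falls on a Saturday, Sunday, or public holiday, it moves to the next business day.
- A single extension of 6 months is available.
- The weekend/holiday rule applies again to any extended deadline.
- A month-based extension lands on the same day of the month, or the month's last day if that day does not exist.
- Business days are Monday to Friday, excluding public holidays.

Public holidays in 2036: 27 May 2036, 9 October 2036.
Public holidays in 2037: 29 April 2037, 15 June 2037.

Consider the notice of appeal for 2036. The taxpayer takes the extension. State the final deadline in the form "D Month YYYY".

Start from the fixed due date, 9 October 2036.
9 October 2036 is a listed holiday, so it moves to the next business day, 10 October 2036 (Friday).
The 6 months extension carries 10 October 2036 to 10 April 2037.
10 April 2037 (Friday) is already a business day.
So the filing is due 10 April 2037.

10 April 2037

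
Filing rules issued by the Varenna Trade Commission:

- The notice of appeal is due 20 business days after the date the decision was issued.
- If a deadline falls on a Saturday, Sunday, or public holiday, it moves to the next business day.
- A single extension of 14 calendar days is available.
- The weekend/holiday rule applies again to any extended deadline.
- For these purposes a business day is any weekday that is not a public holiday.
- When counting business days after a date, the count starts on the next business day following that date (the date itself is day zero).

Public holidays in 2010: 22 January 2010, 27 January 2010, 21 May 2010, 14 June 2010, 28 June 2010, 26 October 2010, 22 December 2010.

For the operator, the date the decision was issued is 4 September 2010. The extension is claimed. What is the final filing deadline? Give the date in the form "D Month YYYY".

15 October 2010

20 business days after 4 September 2010, excluding weekends and holidays, is 1 October 2010.
1 October 2010 (Friday) is already a business day.
Add the 14 calendar-day extension to 1 October 2010: 15 October 2010.
15 October 2010 (Friday) is already a business day.
The final due date is 15 October 2010.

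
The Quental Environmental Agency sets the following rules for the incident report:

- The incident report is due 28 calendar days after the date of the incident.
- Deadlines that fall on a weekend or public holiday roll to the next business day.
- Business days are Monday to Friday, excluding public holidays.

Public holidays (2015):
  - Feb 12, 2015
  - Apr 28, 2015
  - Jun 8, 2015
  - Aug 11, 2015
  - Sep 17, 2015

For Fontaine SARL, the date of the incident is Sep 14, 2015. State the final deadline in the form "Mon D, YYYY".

Oct 12, 2015

28 calendar days after Sep 14, 2015 is Oct 12, 2015.
Oct 12, 2015 (Monday) is already a business day.
Final deadline: Oct 12, 2015.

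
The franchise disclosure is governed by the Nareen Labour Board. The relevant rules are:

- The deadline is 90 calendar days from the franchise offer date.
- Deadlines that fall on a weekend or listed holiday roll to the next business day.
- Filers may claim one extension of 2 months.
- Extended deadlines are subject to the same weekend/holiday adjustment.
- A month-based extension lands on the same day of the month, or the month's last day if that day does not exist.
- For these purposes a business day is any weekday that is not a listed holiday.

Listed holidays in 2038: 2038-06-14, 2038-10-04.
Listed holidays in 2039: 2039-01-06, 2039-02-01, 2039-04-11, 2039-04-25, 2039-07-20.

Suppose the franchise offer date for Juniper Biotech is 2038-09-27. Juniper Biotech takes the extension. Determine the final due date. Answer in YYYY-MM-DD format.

Adding 90 calendar days to 2038-09-27 gives 2038-12-26.
2038-12-26 is a Sunday; the next business day is 2038-12-27 (Monday).
The 2 months extension carries 2038-12-27 to 2039-02-27.
2039-02-27 is a Sunday; the next business day is 2039-02-28 (Monday).
Deadline: 2039-02-28.

2039-02-28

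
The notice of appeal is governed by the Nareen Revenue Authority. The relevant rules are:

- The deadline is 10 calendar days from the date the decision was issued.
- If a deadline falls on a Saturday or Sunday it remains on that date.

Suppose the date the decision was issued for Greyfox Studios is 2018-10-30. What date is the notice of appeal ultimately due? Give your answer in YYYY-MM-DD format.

From 2018-10-30, 10 calendar days later is 2018-11-09.
2018-11-09 falls on a Friday. The rules make no weekend/holiday allowance, so it remains 2018-11-09.
Final deadline: 2018-11-09.

2018-11-09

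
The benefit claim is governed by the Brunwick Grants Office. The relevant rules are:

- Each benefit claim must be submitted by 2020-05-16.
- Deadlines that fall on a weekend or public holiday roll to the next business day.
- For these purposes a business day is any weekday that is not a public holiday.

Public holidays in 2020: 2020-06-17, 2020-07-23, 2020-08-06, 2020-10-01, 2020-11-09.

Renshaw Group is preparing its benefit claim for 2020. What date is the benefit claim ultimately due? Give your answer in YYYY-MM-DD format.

2020-05-18

Start from the fixed due date, 2020-05-16.
2020-05-16 is a Saturday, so it moves to the next business day, 2020-05-18 (Monday).
Final deadline: 2020-05-18.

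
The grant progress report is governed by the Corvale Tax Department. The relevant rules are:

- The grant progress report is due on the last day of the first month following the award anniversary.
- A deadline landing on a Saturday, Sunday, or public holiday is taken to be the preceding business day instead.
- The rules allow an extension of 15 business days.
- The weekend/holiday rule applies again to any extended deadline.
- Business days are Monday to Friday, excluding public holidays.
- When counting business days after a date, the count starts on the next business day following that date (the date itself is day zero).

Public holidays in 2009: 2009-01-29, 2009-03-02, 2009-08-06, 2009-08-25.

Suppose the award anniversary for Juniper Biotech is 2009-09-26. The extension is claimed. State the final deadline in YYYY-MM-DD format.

1 month after 2009-09-26 falls in October 2009; the last day of that month is 2009-10-31.
2009-10-31 falls on a Saturday. Rolling to the preceding business day gives 2009-10-30, a Friday.
Counting 15 further business days from 2009-10-30 reaches 2009-11-20.
Since 2009-11-20 is a Friday and not a holiday, the date is unchanged.
The final due date is 2009-11-20.

2009-11-20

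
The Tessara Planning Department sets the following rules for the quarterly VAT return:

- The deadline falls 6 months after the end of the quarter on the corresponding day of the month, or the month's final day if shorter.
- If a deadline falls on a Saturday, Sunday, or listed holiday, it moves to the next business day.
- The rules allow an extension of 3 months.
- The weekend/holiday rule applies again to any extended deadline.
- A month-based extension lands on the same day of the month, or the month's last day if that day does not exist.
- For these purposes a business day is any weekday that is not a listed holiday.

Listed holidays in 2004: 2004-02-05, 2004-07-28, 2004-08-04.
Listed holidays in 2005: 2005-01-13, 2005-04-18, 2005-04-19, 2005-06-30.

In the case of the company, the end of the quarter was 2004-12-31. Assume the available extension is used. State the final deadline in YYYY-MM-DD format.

Moving 6 months forward from 2004-12-31 on the corresponding day gives 2005-06-30 (day 31 does not exist in June, so the month's last day is used).
2005-06-30 is a listed holiday; the next business day is 2005-07-01 (Friday).
Add 3 months to 2005-07-01: 2005-10-01.
2005-10-01 falls on a Saturday. Rolling to the next business day gives 2005-10-03, a Monday.
The final due date is 2005-10-03.

2005-10-03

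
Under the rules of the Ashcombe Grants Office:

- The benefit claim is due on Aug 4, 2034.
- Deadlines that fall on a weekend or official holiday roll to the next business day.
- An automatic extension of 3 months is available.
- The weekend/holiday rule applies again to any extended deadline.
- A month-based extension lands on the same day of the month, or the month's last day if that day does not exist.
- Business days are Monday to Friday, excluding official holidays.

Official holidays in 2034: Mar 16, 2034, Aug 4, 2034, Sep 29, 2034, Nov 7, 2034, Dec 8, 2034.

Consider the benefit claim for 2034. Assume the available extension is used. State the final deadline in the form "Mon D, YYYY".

The statutory due date is Aug 4, 2034.
Because Aug 4, 2034 is a listed holiday, the deadline becomes Aug 7, 2034 (Monday).
The 3 months extension carries Aug 7, 2034 to Nov 7, 2034.
Nov 7, 2034 is a listed holiday, so it moves to the next business day, Nov 8, 2034 (Wednesday).
Final deadline: Nov 8, 2034.

Nov 8, 2034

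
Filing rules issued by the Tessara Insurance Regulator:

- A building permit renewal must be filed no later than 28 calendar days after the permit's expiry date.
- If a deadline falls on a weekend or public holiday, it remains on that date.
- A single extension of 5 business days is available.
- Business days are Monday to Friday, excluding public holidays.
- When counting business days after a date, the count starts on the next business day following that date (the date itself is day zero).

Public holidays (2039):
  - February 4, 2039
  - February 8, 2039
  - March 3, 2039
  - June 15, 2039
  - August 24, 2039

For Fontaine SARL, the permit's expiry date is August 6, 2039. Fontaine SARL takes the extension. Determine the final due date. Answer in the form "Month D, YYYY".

28 calendar days after August 6, 2039 is September 3, 2039.
September 3, 2039 is a Saturday; no weekend or holiday adjustment applies.
Counting 5 further business days from September 3, 2039 reaches September 9, 2039.
September 9, 2039 is a Friday; no weekend or holiday adjustment applies.
Deadline: September 9, 2039.

September 9, 2039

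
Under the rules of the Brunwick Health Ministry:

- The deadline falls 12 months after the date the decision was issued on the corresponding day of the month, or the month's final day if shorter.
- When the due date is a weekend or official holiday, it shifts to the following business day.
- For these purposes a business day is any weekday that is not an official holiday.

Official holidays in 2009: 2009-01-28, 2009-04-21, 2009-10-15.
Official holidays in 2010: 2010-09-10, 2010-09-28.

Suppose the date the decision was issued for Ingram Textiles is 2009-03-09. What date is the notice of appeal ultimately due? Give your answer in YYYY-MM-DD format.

Moving 12 months forward from 2009-03-09 on the corresponding day gives 2010-03-09.
Since 2010-03-09 is a Tuesday and not a holiday, the date is unchanged.
The final due date is 2010-03-09.

2010-03-09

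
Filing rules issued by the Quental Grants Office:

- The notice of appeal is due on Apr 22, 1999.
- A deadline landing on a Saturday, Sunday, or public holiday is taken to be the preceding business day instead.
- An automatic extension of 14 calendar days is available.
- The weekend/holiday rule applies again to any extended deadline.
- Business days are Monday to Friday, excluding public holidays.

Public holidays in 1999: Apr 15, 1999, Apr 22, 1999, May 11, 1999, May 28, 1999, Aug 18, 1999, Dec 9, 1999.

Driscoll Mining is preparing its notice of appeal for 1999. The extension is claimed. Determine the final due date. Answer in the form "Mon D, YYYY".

May 5, 1999

The stated deadline is Apr 22, 1999.
Apr 22, 1999 is a listed holiday, so it moves to the preceding business day, Apr 21, 1999 (Wednesday).
The 14-calendar-day extension moves the deadline from Apr 21, 1999 to May 5, 1999.
Since May 5, 1999 is a Wednesday and not a holiday, the date is unchanged.
Deadline: May 5, 1999.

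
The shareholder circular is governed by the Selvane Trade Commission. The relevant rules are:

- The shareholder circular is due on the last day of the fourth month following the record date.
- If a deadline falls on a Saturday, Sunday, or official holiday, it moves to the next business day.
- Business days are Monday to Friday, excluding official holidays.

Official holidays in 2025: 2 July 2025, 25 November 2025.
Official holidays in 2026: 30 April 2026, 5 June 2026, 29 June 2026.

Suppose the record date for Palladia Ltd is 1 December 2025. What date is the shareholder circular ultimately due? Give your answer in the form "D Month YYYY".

1 May 2026

The fourth month after 1 December 2025 is April 2026, whose last day is 30 April 2026.
30 April 2026 is a listed holiday, so it moves to the next business day, 1 May 2026 (Friday).
Final deadline: 1 May 2026.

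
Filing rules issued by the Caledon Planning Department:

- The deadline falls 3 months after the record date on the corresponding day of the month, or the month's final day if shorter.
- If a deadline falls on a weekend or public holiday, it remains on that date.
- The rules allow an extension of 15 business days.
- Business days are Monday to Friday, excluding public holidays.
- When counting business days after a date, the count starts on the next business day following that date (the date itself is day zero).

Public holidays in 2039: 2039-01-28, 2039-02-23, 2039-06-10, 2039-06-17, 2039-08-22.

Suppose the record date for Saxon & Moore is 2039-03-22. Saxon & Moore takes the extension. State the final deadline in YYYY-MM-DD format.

Moving 3 months forward from 2039-03-22 on the corresponding day gives 2039-06-22.
2039-06-22 falls on a Wednesday. The rules make no weekend/holiday allowance, so it remains 2039-06-22.
Applying the 15-business-day extension: 15 business days after 2039-06-22 is 2039-07-13.
No adjustment is made for weekends or holidays, so 2039-07-13 stands.
Deadline: 2039-07-13.

2039-07-13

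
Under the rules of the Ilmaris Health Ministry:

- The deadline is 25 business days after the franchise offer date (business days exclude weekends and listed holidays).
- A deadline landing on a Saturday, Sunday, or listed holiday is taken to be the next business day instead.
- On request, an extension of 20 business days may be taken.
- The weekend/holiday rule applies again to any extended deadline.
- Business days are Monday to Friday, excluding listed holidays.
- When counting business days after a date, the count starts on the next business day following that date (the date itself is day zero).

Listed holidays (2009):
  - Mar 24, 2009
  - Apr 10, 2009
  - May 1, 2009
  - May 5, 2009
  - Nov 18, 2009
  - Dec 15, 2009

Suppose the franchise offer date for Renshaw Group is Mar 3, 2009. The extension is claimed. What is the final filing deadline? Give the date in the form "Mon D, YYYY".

May 11, 2009

Counting 25 business days after Mar 3, 2009 (skipping weekends and listed holidays) reaches Apr 8, 2009.
Apr 8, 2009 is a Wednesday and not a listed holiday, so it stands.
The 20-business-day extension runs from Apr 8, 2009 to May 11, 2009.
Since May 11, 2009 is a Monday and not a holiday, the date is unchanged.
So the filing is due May 11, 2009.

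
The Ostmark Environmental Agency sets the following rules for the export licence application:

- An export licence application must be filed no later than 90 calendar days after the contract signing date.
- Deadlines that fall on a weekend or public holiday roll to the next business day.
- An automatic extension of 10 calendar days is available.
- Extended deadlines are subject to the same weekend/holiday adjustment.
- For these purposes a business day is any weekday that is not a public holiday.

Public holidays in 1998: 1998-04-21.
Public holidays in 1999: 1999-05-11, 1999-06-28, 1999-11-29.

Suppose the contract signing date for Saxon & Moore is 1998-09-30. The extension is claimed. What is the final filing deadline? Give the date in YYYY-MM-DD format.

Trigger date 1998-09-30 + 90 calendar days = 1998-12-29.
1998-12-29 (Tuesday) is already a business day.
The 10-calendar-day extension moves the deadline from 1998-12-29 to 1999-01-08.
1999-01-08 is a Friday and not a listed holiday, so it stands.
Deadline: 1999-01-08.

1999-01-08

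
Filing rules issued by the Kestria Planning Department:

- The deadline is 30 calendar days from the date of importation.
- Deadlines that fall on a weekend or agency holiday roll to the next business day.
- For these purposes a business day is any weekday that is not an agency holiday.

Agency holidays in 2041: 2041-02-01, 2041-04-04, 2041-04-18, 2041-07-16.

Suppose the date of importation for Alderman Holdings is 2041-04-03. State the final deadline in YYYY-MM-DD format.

30 calendar days after 2041-04-03 is 2041-05-03.
2041-05-03 is a Friday and not a listed holiday, so it stands.
Deadline: 2041-05-03.

2041-05-03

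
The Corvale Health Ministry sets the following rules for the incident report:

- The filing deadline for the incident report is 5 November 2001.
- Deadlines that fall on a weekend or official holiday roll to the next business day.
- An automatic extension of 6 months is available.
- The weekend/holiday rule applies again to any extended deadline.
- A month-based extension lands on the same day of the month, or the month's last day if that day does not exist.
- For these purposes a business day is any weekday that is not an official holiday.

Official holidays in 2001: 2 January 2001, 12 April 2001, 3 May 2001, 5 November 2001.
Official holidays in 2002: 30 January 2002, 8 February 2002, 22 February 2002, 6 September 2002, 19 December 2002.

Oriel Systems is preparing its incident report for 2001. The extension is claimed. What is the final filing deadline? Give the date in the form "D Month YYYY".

6 May 2002

The statutory due date is 5 November 2001.
Because 5 November 2001 is a listed holiday, the deadline becomes 6 November 2001 (Tuesday).
Add 6 months to 6 November 2001: 6 May 2002.
Since 6 May 2002 is a Monday and not a holiday, the date is unchanged.
The final due date is 6 May 2002.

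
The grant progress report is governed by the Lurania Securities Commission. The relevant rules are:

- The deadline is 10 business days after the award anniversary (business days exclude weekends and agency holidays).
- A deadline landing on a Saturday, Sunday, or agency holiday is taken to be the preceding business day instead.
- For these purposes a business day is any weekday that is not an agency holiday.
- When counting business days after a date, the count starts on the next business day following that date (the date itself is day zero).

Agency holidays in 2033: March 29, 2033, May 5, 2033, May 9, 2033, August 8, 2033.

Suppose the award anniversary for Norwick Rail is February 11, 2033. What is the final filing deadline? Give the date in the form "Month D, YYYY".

Starting the day after February 11, 2033 and counting 10 business days lands on February 25, 2033.
February 25, 2033 (Friday) is already a business day.
Deadline: February 25, 2033.

February 25, 2033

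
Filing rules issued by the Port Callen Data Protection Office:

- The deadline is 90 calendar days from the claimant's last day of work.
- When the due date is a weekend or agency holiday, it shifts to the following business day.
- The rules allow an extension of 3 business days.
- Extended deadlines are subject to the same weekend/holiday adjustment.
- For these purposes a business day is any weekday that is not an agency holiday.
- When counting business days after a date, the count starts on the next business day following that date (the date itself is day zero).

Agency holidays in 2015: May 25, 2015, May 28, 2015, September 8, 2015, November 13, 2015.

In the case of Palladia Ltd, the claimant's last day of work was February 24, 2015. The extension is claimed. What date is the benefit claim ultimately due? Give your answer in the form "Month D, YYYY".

From February 24, 2015, 90 calendar days later is May 25, 2015.
May 25, 2015 is a listed holiday, so it moves to the next business day, May 26, 2015 (Tuesday).
Applying the 3-business-day extension: 3 business days after May 26, 2015 is June 1, 2015.
June 1, 2015 is a Monday and not a listed holiday, so it stands.
Deadline: June 1, 2015.

June 1, 2015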